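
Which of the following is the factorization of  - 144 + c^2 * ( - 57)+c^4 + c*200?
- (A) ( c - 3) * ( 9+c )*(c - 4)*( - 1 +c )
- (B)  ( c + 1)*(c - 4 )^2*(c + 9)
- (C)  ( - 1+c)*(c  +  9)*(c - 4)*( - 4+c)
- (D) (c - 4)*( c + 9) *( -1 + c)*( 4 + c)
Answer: C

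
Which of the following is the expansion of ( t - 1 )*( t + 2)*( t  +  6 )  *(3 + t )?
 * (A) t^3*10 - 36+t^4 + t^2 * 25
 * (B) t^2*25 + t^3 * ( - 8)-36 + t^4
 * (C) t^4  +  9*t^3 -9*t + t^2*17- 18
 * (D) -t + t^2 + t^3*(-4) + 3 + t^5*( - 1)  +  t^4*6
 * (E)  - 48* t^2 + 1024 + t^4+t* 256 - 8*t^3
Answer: A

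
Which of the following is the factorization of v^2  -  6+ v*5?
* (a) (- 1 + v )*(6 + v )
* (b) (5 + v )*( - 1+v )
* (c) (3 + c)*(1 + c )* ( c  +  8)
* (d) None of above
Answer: a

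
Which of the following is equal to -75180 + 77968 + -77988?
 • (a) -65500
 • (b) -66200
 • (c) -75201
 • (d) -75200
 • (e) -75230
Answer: d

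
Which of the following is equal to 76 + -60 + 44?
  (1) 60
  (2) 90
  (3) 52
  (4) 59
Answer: 1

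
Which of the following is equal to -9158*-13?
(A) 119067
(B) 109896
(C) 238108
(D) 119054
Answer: D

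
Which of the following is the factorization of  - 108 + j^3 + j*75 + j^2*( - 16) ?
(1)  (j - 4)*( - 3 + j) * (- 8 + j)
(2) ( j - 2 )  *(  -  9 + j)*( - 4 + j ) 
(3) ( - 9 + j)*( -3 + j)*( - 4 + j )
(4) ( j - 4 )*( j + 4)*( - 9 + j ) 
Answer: 3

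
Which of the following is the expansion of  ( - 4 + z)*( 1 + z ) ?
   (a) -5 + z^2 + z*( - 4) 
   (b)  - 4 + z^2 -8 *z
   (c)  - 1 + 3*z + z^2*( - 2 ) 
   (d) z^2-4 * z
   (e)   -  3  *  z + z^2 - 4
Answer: e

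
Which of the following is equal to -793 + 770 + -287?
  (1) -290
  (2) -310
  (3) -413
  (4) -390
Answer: 2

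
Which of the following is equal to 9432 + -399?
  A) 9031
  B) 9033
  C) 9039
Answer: B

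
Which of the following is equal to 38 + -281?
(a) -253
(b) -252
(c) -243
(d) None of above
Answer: c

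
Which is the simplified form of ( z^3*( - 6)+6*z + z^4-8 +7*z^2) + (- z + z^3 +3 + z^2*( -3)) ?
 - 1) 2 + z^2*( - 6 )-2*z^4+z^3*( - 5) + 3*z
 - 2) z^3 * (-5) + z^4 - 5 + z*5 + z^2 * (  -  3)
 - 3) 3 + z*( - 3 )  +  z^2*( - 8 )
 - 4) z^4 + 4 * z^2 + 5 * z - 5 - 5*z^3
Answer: 4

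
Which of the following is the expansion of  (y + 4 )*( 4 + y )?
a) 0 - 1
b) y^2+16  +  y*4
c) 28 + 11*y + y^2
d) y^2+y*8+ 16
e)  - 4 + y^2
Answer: d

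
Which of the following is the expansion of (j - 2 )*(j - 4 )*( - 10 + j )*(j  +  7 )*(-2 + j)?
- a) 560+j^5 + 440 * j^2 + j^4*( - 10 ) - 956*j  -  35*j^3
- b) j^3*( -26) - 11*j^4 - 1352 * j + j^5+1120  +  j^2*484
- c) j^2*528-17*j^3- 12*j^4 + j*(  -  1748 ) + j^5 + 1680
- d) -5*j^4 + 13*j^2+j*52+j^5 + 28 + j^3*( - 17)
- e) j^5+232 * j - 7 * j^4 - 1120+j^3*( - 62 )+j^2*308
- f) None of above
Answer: b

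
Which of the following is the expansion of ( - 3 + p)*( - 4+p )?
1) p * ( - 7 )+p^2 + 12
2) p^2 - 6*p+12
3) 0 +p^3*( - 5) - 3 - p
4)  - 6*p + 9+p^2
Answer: 1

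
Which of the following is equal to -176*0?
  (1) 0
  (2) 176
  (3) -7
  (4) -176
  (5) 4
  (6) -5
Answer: 1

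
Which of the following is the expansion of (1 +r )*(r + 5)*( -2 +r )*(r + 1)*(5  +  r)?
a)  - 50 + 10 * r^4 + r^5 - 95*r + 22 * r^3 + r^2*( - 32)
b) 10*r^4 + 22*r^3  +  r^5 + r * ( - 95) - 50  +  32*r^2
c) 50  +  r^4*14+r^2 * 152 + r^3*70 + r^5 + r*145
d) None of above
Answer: a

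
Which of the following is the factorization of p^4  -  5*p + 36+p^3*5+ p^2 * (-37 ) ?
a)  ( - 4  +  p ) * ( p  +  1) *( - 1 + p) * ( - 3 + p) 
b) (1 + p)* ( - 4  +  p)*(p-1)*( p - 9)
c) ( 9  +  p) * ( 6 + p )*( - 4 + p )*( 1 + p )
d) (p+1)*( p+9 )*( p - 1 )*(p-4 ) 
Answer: d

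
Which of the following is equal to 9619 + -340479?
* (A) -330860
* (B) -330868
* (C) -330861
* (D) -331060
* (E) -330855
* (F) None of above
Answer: A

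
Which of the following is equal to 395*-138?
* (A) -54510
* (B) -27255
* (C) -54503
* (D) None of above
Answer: A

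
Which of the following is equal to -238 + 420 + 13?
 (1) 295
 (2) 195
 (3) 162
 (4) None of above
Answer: 2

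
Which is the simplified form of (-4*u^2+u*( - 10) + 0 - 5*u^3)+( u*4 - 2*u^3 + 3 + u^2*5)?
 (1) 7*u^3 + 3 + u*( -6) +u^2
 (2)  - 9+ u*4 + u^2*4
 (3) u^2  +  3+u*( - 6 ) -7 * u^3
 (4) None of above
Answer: 3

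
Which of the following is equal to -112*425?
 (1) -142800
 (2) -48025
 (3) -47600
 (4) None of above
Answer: 3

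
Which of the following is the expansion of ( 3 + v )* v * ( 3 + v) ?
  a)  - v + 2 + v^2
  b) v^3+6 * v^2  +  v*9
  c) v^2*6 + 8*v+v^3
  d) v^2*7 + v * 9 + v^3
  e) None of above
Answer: b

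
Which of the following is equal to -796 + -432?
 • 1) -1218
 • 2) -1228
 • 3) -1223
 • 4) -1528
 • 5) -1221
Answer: 2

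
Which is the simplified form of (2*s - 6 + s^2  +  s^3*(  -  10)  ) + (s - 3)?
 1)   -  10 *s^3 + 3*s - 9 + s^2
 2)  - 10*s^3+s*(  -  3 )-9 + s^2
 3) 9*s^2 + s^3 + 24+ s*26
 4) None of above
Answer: 1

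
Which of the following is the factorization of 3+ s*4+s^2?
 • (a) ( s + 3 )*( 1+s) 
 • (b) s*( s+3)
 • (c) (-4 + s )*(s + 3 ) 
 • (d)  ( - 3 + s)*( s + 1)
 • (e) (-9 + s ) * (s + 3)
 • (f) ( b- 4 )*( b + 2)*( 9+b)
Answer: a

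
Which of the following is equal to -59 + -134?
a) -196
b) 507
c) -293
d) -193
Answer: d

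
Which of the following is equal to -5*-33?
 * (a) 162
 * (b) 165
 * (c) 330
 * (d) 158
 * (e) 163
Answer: b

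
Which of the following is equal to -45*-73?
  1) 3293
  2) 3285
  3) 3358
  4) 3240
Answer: 2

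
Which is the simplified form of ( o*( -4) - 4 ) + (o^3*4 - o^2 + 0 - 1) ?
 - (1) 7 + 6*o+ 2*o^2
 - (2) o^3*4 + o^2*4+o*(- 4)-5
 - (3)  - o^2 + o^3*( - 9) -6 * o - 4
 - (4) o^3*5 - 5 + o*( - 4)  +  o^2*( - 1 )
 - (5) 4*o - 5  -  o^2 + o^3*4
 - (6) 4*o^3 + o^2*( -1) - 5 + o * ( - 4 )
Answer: 6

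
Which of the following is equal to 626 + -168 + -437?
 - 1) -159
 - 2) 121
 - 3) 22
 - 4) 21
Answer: 4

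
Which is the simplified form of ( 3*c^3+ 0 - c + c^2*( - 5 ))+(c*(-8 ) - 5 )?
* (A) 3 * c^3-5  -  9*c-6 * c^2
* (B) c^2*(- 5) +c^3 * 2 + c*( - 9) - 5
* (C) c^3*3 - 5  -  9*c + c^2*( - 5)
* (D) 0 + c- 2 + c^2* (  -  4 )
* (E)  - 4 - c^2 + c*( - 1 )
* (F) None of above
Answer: C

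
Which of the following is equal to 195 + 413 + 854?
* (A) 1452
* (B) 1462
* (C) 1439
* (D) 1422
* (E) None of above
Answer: B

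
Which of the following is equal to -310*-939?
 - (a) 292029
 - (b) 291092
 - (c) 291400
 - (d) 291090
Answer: d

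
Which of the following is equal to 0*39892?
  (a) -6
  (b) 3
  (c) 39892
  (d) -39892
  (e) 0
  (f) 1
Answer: e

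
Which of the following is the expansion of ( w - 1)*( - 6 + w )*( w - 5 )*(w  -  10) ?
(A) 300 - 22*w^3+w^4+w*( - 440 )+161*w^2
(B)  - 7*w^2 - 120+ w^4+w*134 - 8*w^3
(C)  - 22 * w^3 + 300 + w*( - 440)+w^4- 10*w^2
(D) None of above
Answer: A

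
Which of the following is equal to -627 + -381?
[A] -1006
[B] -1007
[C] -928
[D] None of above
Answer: D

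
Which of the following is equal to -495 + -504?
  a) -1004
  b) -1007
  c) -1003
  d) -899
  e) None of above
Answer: e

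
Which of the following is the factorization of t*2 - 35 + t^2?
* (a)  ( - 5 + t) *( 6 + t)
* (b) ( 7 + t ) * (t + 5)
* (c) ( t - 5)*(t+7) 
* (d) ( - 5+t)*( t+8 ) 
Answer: c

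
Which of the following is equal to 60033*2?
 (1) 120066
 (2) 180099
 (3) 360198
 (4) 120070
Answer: 1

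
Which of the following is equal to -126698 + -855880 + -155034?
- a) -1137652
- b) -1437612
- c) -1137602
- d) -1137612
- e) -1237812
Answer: d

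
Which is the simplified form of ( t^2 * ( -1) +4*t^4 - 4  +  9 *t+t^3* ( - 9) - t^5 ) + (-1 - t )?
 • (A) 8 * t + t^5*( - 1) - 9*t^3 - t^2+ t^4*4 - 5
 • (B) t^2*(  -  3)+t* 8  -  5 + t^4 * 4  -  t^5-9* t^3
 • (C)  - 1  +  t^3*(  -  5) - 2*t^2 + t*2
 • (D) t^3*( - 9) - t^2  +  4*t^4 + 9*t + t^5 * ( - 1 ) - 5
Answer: A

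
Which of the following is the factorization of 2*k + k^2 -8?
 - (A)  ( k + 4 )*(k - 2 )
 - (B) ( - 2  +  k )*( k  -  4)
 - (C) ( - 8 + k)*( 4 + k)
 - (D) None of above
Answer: A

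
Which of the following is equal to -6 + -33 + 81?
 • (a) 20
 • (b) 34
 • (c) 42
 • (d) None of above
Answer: c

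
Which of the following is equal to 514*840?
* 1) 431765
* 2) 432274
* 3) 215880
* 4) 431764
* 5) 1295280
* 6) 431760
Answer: 6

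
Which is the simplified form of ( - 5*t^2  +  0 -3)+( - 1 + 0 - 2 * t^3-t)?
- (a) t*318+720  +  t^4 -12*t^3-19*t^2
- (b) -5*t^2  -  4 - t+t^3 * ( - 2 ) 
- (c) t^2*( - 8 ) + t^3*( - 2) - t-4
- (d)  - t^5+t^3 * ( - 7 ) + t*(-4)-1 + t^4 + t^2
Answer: b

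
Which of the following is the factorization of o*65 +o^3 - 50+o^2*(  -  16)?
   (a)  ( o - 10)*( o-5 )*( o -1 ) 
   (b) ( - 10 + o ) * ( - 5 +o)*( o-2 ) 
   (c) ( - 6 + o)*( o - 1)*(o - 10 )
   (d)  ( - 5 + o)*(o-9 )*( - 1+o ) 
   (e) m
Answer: a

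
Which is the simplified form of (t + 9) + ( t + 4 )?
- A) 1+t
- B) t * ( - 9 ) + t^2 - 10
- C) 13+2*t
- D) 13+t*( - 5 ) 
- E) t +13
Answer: C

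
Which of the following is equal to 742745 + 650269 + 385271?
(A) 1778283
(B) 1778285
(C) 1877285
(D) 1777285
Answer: B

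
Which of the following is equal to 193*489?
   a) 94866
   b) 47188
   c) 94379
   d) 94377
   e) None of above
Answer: d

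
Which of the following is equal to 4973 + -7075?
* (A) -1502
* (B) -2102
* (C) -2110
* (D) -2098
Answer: B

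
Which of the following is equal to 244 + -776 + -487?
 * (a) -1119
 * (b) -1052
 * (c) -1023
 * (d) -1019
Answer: d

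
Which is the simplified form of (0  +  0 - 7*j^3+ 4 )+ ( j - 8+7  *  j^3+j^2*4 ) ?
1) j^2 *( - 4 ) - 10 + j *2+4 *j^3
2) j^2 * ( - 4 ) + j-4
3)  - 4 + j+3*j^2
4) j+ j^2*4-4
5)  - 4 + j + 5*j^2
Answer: 4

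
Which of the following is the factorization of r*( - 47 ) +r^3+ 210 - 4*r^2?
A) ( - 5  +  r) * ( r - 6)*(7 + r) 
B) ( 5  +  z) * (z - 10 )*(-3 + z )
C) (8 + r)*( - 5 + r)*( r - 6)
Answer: A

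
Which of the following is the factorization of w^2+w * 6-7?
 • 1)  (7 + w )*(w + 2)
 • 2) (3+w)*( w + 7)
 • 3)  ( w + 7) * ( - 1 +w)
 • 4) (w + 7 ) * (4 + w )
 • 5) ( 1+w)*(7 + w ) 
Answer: 3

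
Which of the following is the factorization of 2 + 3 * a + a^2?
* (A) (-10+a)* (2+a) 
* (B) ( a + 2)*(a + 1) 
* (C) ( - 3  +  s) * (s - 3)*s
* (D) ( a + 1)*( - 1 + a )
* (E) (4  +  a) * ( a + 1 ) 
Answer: B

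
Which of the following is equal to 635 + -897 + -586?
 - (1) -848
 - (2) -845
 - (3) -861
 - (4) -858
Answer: 1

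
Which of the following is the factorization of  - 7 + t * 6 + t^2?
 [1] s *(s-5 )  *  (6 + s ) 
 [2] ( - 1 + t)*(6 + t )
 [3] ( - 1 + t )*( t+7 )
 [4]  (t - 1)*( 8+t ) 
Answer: 3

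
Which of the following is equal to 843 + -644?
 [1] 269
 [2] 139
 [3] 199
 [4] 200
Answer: 3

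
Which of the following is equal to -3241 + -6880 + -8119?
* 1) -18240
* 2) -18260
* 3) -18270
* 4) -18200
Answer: 1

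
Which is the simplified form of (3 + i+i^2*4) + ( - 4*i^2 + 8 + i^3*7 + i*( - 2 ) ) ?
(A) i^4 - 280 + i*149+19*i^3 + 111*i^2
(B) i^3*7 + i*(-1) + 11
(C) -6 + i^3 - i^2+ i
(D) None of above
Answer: B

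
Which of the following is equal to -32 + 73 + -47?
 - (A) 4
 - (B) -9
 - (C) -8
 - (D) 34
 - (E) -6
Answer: E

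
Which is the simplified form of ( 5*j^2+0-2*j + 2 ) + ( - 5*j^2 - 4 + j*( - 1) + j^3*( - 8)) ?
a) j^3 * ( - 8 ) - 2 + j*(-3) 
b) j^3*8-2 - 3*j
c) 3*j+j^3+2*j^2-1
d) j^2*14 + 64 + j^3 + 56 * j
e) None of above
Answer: a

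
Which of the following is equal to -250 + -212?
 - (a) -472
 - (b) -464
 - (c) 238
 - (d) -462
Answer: d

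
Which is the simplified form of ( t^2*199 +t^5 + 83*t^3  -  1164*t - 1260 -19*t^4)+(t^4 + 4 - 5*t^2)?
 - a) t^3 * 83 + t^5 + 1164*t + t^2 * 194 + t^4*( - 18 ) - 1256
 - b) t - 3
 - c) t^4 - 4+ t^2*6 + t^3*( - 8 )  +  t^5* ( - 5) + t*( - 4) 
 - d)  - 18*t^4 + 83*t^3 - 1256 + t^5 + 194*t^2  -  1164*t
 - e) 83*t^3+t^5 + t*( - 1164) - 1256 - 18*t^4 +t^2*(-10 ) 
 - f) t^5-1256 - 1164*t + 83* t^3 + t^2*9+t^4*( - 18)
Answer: d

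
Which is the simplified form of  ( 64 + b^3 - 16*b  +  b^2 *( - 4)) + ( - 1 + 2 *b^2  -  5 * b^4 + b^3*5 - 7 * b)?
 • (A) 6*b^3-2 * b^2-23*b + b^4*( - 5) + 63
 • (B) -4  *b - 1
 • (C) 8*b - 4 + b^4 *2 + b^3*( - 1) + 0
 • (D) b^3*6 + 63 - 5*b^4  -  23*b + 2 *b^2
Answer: A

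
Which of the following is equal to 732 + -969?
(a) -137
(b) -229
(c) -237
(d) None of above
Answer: c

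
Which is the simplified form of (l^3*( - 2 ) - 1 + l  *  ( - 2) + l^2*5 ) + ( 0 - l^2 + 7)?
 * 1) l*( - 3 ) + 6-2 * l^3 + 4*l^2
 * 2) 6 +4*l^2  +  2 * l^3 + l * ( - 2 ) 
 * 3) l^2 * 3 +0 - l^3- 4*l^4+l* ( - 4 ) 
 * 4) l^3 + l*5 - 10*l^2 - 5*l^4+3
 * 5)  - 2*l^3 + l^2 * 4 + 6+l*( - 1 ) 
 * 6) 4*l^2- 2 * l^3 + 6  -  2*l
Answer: 6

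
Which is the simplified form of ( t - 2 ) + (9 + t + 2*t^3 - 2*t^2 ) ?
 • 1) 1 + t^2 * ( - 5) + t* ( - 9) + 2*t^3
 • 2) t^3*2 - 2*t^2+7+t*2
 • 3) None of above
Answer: 2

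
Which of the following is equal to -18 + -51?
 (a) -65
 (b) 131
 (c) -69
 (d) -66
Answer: c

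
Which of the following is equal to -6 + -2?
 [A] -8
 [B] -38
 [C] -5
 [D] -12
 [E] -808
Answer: A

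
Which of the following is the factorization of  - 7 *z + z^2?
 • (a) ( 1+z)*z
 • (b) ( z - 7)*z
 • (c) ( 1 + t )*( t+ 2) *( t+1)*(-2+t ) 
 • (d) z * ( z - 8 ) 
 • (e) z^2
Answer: b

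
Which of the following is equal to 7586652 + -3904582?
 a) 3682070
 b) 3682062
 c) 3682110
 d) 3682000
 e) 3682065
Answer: a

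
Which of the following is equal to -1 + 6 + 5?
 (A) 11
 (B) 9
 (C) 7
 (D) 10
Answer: D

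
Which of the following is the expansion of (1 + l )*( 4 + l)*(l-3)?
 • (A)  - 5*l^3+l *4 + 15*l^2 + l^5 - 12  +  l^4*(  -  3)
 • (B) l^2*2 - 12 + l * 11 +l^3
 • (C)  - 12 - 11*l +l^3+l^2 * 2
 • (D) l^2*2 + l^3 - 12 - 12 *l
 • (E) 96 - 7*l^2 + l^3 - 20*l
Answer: C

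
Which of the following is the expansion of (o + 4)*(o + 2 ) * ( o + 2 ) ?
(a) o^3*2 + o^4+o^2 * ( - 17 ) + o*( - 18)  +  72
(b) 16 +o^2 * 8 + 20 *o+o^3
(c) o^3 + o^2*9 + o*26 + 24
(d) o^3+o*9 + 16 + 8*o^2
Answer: b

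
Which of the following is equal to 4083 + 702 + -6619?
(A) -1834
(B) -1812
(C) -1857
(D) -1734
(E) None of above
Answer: A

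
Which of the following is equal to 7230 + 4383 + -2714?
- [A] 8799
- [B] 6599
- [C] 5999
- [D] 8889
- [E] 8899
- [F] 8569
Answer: E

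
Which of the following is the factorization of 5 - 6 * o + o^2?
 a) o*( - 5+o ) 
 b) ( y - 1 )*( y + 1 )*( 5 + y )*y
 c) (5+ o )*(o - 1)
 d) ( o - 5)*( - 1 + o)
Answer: d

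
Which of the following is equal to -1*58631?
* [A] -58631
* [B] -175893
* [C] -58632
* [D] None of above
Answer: A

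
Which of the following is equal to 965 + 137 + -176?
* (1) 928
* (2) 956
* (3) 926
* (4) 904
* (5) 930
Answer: 3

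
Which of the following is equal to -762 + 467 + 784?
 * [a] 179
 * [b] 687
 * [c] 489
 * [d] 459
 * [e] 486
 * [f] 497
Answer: c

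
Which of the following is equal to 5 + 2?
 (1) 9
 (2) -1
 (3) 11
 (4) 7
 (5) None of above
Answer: 4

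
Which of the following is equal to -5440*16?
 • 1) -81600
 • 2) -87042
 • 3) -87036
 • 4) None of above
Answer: 4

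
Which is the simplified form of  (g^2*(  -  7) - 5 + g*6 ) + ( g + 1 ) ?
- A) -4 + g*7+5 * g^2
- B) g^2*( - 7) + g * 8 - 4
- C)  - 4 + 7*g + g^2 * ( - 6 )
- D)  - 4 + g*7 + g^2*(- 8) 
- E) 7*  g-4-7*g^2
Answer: E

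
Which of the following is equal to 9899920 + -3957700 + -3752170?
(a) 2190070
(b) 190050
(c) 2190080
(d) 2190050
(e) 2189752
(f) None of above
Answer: d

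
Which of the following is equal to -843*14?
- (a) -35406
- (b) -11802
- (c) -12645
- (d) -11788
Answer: b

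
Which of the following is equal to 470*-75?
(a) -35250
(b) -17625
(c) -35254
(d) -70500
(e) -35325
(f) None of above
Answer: a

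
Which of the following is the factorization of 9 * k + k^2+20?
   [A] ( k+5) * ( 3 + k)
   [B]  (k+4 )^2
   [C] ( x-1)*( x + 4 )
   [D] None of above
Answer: D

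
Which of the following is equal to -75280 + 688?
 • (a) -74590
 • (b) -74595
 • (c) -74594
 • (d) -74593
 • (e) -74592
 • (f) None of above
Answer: e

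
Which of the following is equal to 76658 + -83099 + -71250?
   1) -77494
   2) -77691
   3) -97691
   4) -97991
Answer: 2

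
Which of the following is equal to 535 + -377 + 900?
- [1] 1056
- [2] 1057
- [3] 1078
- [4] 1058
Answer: 4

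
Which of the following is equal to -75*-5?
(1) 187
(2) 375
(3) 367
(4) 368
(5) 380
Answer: 2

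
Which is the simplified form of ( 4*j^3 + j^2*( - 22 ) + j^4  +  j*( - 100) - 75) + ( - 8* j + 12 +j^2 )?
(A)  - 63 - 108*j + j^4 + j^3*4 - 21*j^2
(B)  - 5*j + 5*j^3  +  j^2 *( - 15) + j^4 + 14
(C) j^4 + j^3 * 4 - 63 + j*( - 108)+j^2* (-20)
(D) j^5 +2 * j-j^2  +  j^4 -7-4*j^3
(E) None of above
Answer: A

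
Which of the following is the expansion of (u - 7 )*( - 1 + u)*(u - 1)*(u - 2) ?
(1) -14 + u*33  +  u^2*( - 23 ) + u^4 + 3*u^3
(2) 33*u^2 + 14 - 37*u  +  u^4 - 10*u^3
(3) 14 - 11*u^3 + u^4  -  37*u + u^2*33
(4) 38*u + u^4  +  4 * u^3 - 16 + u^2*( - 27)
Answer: 3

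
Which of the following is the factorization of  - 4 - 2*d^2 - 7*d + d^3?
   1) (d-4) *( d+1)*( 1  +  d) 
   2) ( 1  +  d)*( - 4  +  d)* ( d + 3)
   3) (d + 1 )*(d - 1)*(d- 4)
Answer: 1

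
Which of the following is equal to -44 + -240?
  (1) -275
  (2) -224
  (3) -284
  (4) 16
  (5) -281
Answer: 3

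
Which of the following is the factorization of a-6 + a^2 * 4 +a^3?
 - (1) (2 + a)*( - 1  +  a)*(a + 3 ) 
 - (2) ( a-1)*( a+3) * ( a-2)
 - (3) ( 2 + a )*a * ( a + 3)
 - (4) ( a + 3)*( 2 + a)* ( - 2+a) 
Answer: 1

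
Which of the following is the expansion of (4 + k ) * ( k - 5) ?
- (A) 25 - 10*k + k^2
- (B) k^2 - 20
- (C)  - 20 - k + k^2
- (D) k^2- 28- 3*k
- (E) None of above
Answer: C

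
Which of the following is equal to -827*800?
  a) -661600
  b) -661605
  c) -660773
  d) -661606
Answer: a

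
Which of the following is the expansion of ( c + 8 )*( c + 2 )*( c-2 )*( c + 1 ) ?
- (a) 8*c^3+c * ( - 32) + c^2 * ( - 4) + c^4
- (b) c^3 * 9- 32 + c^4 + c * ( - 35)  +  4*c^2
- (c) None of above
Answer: c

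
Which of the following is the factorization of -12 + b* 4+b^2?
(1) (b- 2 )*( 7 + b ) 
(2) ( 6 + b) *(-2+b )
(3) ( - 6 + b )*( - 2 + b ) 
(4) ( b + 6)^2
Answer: 2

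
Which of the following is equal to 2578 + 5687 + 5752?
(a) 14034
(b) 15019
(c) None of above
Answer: c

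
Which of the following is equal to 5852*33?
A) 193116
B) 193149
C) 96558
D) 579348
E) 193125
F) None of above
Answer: A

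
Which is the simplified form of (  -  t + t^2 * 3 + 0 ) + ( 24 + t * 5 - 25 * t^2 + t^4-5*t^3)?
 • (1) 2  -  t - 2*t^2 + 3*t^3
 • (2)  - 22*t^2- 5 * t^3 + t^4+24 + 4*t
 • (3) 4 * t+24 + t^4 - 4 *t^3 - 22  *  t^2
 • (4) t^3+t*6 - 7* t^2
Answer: 2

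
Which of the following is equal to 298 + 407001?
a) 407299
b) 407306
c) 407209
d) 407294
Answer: a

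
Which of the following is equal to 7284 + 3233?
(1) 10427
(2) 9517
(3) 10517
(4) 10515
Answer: 3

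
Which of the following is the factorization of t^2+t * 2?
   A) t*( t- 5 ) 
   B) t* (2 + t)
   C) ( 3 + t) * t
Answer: B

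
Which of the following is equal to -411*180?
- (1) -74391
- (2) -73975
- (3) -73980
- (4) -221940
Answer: 3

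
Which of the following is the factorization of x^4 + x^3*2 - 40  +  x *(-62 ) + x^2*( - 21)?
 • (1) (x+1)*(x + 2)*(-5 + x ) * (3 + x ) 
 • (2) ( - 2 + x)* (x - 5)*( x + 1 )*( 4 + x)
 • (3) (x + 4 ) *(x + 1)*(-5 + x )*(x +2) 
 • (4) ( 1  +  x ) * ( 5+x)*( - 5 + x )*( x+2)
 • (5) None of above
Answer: 3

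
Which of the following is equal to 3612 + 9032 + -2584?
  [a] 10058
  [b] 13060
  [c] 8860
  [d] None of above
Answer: d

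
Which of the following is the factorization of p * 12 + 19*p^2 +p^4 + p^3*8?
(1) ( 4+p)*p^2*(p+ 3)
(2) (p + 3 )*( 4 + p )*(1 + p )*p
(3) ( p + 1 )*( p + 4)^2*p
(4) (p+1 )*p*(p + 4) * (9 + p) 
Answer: 2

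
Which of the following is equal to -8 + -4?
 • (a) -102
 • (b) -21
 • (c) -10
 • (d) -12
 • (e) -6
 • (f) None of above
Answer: d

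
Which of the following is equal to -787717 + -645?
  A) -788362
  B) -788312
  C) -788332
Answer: A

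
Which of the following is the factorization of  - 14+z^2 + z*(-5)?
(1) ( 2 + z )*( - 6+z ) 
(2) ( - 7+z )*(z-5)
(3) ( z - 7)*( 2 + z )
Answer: 3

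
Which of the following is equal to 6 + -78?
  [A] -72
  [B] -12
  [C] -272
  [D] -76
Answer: A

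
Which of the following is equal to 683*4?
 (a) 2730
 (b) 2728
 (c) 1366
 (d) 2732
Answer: d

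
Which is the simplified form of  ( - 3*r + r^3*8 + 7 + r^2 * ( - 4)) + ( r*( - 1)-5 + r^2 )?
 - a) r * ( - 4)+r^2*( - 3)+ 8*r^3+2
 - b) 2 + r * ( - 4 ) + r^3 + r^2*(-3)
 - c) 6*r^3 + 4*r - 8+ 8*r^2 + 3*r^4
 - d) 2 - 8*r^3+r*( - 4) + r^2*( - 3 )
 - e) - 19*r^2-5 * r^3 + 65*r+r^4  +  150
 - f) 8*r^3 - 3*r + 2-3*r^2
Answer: a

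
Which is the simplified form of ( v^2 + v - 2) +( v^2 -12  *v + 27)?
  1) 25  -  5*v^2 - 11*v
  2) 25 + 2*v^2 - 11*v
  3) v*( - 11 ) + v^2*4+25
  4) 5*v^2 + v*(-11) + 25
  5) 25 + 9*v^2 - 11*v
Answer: 2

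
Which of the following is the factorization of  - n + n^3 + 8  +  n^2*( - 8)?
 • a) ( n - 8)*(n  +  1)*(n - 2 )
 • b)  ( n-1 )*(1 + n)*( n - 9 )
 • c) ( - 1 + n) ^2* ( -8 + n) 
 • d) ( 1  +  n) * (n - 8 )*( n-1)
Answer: d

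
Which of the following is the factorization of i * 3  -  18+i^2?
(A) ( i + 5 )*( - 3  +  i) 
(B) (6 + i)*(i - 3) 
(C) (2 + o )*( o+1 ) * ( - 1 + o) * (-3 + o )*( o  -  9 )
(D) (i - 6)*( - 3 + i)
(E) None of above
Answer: B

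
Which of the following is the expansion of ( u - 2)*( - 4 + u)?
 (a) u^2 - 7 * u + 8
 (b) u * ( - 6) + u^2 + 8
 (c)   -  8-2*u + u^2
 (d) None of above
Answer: b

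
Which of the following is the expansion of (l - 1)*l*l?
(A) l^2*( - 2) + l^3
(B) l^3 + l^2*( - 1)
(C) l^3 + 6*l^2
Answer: B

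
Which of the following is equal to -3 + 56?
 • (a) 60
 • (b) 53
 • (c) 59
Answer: b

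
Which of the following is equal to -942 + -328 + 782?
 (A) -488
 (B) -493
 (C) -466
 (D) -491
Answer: A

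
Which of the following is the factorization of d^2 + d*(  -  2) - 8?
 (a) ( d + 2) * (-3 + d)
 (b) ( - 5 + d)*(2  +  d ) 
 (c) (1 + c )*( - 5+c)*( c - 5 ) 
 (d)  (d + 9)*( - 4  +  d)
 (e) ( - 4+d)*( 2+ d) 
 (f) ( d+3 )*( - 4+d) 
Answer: e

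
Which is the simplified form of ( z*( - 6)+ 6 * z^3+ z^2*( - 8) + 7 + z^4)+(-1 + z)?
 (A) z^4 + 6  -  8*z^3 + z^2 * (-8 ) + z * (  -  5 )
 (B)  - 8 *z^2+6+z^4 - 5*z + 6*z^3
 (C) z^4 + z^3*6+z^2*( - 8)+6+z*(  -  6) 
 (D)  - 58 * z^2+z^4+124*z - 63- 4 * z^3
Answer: B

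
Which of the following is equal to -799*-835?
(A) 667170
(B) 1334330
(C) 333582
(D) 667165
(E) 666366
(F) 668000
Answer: D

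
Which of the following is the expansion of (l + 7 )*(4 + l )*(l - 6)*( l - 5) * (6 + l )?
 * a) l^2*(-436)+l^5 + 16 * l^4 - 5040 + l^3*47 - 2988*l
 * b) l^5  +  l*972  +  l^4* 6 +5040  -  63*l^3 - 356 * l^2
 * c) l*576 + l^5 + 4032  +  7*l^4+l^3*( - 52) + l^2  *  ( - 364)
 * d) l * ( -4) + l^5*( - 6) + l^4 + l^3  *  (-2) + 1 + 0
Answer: b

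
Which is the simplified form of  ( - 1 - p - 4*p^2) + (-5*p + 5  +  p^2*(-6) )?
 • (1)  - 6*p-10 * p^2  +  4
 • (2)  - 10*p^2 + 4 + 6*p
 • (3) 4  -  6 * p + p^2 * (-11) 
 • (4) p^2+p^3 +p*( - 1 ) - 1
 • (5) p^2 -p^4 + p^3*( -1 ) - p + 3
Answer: 1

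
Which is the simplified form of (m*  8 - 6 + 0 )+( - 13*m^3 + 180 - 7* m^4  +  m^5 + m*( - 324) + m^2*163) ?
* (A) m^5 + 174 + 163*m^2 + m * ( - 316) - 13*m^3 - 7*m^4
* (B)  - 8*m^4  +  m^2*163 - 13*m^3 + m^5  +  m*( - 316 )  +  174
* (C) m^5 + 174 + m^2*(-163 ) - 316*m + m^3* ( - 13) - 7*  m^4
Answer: A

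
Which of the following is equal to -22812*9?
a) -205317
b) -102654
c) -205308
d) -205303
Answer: c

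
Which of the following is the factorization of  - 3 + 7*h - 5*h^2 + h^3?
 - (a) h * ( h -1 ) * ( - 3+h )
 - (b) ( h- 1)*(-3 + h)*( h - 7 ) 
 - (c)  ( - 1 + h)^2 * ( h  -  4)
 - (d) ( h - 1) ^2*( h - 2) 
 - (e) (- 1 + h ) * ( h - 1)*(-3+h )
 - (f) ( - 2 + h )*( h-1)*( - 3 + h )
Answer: e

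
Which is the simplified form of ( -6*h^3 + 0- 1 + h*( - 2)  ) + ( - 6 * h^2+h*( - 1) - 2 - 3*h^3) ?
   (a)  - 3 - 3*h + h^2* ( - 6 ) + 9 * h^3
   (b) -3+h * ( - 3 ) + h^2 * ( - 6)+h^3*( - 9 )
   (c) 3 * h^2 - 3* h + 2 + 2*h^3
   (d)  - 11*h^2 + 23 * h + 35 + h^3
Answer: b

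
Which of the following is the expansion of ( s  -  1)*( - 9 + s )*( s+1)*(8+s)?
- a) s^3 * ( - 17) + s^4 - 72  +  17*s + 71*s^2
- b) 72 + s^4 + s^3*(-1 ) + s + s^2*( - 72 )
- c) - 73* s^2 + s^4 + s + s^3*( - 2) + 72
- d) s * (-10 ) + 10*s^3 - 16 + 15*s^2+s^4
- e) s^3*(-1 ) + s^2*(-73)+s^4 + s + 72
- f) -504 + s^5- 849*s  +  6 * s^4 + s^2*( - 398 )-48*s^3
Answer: e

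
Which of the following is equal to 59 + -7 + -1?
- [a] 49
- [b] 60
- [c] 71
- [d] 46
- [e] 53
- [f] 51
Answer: f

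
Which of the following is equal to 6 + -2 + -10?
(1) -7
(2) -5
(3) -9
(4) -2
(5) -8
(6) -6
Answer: 6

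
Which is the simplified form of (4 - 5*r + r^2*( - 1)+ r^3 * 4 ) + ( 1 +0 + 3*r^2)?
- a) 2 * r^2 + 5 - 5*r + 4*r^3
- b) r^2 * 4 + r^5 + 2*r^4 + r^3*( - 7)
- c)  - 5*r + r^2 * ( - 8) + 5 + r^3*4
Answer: a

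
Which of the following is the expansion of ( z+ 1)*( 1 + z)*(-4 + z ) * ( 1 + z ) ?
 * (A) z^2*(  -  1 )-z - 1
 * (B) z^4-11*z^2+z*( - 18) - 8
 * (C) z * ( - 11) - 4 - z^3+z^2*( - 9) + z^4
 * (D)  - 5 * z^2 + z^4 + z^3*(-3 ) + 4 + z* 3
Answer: C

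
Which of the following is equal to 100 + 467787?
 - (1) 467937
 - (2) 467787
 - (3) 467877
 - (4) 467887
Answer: 4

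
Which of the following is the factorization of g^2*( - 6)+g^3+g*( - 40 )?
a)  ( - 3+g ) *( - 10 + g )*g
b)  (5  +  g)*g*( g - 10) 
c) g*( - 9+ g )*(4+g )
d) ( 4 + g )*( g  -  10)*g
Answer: d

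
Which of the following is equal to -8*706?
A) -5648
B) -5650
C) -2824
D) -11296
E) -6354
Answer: A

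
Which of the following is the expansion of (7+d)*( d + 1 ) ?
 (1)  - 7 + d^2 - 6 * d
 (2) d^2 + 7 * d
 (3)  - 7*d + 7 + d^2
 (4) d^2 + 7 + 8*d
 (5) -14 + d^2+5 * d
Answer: 4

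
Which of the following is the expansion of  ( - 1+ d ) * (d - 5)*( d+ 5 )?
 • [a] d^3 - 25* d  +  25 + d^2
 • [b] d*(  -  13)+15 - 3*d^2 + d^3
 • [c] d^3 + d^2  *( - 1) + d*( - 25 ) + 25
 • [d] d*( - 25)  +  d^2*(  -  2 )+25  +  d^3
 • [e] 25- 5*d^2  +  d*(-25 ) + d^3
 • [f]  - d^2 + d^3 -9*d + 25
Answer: c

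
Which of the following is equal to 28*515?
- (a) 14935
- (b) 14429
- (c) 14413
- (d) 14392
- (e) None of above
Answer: e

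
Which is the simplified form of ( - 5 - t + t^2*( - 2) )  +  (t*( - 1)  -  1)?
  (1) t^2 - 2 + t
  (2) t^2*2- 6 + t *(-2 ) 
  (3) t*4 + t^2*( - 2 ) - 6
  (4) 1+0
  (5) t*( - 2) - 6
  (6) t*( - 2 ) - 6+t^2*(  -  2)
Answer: 6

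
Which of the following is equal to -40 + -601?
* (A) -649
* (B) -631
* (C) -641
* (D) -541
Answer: C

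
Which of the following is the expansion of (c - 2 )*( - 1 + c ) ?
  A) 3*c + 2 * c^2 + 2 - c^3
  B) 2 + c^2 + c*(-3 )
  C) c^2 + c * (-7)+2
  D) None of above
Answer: B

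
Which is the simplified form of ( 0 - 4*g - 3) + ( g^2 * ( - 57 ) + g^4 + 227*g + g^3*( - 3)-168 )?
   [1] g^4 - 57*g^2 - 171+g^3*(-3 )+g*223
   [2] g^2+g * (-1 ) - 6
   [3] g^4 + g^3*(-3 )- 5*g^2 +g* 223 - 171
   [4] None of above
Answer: 1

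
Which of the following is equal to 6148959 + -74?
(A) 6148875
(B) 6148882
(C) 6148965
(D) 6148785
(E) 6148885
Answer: E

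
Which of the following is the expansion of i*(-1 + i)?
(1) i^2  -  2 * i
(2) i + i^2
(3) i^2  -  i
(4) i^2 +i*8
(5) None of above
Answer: 3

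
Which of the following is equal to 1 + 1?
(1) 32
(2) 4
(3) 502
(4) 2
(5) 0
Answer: 4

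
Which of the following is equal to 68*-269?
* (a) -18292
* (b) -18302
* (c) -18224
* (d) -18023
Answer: a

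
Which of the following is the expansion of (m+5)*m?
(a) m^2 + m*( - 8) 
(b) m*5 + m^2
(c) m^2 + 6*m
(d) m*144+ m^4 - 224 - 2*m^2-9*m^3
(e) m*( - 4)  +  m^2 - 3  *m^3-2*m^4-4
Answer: b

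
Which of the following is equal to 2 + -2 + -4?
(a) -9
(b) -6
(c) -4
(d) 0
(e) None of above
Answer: c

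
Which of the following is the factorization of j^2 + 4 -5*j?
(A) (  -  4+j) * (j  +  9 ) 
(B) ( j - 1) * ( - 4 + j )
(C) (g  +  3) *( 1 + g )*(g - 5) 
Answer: B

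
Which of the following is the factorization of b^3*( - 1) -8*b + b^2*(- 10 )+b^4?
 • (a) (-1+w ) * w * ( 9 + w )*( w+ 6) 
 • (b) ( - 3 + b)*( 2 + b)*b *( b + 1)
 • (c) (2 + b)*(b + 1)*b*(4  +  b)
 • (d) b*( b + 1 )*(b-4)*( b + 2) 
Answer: d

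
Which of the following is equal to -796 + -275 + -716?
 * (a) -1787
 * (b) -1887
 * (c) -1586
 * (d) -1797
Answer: a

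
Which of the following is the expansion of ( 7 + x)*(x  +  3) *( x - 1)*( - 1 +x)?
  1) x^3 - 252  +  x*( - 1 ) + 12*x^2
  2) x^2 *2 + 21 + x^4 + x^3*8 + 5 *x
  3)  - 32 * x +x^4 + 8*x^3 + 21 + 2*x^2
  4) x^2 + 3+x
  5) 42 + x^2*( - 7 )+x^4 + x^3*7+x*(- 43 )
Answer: 3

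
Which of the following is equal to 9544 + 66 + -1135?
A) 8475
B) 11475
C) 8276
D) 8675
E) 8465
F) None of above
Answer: A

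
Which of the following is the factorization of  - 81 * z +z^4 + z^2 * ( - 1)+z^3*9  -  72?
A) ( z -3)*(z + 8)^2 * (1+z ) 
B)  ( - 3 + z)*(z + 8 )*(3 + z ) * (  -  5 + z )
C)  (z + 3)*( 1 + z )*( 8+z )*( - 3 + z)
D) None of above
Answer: C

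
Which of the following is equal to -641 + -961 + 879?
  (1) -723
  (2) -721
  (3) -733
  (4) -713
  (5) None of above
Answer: 1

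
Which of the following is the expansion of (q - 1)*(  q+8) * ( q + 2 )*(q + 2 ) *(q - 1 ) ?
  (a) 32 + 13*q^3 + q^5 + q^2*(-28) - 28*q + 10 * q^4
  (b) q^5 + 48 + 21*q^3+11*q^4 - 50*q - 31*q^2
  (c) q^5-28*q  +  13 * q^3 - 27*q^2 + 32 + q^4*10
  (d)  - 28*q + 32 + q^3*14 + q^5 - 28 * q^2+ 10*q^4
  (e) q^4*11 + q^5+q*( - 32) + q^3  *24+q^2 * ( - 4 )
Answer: a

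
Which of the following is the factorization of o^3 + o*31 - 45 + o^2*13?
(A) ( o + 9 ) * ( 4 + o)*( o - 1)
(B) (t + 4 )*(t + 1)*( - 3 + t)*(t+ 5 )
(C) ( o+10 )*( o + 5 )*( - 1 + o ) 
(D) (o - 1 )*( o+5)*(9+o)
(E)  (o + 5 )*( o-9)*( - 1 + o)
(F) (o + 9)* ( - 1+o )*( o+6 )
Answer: D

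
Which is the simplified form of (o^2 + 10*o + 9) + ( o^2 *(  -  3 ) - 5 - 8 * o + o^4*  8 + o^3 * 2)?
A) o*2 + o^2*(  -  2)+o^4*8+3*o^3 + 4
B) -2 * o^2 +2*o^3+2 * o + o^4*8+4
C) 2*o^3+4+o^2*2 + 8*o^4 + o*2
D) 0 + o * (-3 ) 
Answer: B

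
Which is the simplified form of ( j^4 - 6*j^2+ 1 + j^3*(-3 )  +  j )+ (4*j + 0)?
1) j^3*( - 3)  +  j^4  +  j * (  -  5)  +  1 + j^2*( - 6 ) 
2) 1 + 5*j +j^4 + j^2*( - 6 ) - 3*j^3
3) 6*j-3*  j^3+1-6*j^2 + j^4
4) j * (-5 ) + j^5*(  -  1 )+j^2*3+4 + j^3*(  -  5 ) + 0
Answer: 2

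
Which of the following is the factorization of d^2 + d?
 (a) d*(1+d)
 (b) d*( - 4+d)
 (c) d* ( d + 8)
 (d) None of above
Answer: a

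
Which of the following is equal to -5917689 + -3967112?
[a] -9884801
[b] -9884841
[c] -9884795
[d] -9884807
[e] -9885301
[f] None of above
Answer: a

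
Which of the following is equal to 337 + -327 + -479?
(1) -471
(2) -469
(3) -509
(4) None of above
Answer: 2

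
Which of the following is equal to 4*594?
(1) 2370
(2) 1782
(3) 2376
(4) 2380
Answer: 3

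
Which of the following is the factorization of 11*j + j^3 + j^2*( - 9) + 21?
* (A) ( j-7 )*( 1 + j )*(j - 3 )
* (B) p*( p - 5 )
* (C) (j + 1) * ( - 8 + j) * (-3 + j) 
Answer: A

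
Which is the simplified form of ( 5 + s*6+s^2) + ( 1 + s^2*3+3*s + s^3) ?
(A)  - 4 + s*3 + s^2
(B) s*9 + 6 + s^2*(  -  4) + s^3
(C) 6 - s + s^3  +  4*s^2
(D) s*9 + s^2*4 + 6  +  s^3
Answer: D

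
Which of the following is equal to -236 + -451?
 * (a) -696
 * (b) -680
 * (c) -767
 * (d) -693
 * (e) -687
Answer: e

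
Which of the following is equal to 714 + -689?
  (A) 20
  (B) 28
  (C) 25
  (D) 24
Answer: C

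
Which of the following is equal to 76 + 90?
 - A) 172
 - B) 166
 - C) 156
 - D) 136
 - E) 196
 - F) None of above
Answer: B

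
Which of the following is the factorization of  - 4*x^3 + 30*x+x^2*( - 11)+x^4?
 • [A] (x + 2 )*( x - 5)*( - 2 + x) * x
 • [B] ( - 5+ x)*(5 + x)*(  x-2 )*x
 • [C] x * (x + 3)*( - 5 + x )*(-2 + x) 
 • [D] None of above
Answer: C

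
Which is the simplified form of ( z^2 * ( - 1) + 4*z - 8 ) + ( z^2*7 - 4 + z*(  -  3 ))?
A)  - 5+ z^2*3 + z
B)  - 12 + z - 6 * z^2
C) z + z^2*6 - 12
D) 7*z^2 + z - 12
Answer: C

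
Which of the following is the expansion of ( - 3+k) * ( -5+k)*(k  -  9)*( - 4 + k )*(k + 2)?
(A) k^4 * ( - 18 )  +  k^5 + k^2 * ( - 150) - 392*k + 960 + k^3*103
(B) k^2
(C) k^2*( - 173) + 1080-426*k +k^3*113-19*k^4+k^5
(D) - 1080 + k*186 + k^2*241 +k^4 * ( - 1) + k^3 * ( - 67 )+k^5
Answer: C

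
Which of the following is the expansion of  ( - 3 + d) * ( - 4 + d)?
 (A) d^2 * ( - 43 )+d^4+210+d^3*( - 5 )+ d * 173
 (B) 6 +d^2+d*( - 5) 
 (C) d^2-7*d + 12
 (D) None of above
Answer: C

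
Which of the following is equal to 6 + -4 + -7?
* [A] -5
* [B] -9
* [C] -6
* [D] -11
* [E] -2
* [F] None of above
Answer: A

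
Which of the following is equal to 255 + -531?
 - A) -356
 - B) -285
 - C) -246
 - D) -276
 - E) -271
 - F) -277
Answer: D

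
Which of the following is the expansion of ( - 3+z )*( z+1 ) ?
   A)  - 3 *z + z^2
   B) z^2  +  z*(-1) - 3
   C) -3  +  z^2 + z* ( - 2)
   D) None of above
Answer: C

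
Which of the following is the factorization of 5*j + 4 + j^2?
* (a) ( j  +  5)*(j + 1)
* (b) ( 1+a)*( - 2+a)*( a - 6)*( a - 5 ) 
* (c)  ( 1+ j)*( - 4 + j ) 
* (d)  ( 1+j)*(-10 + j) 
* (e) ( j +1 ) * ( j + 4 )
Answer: e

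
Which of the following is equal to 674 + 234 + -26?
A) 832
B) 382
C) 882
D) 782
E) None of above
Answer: C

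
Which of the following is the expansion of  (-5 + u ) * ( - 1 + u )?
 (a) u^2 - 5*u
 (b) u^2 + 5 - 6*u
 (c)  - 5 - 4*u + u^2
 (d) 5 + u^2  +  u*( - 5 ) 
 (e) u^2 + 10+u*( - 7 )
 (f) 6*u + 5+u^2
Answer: b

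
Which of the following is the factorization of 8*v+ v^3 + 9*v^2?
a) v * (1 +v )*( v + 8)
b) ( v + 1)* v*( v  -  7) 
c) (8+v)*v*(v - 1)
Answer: a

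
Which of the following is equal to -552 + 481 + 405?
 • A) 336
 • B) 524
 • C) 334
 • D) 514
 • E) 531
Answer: C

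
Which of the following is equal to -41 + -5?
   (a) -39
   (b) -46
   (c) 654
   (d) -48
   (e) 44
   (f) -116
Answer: b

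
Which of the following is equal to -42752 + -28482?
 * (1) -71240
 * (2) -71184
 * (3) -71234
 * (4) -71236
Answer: 3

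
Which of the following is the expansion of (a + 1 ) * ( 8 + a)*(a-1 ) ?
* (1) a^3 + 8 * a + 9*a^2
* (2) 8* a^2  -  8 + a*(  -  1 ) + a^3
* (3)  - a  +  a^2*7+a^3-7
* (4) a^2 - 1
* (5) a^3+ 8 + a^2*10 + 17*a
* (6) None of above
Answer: 2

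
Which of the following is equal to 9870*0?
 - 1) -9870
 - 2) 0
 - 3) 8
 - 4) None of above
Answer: 2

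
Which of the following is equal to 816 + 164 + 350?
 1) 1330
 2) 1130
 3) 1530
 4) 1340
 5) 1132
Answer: 1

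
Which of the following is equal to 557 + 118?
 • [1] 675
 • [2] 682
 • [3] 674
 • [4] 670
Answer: 1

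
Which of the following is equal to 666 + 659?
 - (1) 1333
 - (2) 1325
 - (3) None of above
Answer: 2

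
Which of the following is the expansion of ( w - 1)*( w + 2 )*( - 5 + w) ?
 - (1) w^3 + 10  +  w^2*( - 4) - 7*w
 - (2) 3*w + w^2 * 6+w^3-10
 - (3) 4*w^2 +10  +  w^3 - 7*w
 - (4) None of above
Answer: 1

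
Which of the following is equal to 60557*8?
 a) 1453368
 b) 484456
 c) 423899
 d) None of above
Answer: b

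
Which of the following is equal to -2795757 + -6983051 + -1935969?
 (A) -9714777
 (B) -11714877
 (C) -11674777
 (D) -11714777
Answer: D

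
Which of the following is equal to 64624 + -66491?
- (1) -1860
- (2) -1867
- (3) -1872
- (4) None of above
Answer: 2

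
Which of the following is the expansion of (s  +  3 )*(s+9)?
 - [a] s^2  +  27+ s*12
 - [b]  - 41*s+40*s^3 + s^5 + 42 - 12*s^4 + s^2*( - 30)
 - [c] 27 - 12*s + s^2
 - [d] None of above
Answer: a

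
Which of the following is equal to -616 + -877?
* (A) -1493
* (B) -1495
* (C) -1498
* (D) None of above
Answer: A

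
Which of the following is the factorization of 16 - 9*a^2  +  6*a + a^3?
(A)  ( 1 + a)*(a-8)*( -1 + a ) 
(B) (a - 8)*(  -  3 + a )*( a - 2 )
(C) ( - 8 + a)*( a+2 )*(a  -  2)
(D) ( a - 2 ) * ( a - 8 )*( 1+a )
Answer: D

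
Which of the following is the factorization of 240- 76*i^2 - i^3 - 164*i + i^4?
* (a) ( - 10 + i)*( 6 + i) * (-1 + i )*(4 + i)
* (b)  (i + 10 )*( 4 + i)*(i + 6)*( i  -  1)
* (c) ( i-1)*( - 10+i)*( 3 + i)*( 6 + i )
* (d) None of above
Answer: a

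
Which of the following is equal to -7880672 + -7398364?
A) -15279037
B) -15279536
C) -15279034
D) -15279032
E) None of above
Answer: E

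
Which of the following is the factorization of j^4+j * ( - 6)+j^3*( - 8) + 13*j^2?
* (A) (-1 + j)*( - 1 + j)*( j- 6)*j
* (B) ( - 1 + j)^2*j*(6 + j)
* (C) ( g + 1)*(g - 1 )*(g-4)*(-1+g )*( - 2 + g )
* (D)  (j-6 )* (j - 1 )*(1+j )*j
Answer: A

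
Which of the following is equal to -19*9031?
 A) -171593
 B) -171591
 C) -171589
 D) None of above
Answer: C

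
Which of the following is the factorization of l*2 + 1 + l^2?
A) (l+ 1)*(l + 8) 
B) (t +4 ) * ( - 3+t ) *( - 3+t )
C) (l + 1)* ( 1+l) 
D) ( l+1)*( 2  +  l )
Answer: C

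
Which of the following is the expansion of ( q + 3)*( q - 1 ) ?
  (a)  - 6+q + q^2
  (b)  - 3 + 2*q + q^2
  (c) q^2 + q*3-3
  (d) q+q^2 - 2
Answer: b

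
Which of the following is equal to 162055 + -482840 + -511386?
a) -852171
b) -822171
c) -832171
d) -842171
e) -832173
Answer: c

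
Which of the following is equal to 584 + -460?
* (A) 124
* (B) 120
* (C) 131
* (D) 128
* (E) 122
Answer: A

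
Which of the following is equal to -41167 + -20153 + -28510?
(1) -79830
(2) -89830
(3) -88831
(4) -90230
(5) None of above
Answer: 2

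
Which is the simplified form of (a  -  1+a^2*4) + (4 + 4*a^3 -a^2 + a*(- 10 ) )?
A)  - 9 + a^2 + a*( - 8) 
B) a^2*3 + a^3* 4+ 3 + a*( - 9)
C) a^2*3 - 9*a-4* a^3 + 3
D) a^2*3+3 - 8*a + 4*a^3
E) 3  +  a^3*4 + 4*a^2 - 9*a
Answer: B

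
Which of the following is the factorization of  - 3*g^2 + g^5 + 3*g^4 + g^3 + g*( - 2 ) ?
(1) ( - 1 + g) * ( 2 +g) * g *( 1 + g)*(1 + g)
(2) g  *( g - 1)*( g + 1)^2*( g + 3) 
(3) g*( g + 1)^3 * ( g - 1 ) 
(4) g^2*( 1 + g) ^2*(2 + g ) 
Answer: 1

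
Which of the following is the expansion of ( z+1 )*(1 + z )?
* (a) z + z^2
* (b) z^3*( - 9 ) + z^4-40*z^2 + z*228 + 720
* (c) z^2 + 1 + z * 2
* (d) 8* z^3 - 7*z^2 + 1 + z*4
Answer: c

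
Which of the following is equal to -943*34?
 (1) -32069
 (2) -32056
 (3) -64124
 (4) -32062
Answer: 4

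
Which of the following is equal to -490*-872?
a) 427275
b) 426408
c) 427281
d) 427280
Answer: d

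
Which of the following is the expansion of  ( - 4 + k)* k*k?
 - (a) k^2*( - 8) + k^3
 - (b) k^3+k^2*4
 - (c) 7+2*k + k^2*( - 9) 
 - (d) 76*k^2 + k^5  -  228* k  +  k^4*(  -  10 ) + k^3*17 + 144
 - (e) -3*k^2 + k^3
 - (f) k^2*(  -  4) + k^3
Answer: f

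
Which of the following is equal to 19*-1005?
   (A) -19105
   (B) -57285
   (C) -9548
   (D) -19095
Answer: D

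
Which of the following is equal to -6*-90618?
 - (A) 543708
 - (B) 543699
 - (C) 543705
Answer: A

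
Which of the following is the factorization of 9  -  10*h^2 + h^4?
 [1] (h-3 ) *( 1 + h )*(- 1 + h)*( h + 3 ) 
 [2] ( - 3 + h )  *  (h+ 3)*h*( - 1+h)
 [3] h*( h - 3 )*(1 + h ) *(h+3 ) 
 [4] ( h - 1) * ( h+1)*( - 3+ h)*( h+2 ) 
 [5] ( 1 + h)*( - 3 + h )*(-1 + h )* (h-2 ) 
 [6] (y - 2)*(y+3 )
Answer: 1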